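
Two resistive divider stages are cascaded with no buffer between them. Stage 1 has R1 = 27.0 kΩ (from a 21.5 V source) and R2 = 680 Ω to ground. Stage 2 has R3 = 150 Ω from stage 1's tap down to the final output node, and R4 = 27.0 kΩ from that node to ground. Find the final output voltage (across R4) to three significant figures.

Stage 2 presents R3+R4 = 27150 Ω as a load on stage 1's tap.
Stage 1's lower leg becomes R2‖(R3+R4) = 663.4 Ω, so V_mid = 21.5 × 663.4/27660 = 0.5156 V.
Stage 2 is itself unloaded: V_out = V_mid × R4/(R3+R4) = 0.5156 × 27000/27150 = 0.513 V.

V_out ≈ 0.513 V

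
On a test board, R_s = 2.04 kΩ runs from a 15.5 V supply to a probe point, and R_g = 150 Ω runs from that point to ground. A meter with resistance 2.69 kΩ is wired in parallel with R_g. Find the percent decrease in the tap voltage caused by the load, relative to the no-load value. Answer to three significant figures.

4.94 %

The divider's output (Thévenin) resistance is R_s‖R_g = 139.7 Ω.
Fractional drop under load = R_th/(R_th + R_L) = 139.7 / (139.7 + 2690) = 0.04938.
So the output falls by 4.94 %.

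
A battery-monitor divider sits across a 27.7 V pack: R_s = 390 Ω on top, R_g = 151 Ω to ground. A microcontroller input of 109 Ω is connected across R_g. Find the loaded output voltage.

V_out ≈ 3.87 V

The load sits in parallel with R_g: R_g‖R_L = (151 × 109) / (151 + 109) = 63.30 Ω.
V_out = 27.7 × 63.30 / (390 + 63.30) = 27.7 × 63.30/453.3 = 3.87 V.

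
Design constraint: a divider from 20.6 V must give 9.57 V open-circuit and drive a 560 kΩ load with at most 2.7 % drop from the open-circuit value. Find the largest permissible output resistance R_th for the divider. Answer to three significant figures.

R_th ≤ 15.5 kΩ

Loading drop = R_th/(R_th + R_L) ≤ 0.0270, so R_th ≤ R_L · ε/(1−ε) = 560 kΩ × 0.0270/0.9730 = 15.5 kΩ.
(Any R1, R2 with R2/(R1+R2) = 0.465 and R1‖R2 ≤ 15.5 kΩ will meet the spec.)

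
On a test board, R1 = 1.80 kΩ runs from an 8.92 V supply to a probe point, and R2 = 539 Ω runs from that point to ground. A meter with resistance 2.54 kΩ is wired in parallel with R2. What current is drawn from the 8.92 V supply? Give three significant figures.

R2‖R_L = 444.6 Ω, so the source sees R1 + R2‖R_L = 2245 Ω.
I = 8.92 V / 2245 Ω = 3.97 mA.

I ≈ 3.97 mA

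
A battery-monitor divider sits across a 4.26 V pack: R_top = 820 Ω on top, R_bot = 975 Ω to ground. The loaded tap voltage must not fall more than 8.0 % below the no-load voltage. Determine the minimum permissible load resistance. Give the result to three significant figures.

R_L(min) ≈ 5.12 kΩ

Output resistance R_th = R_top‖R_bot = (820 × 975)/1795 = 445.4 Ω.
The fractional drop is R_th/(R_th + R_L); requiring this ≤ 0.0800 gives R_L ≥ R_th(1/0.0800 − 1) = 445.4 × 11.50 = 5.12 kΩ.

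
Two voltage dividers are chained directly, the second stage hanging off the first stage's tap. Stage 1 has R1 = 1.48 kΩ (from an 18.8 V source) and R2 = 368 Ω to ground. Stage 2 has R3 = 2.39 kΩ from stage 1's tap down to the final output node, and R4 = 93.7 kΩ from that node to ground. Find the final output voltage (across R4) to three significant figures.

V_out ≈ 3.64 V

Stage 2 presents R3+R4 = 96090 Ω as a load on stage 1's tap.
Stage 1's lower leg becomes R2‖(R3+R4) = 366.6 Ω, so V_mid = 18.8 × 366.6/1847 = 3.732 V.
Stage 2 is itself unloaded: V_out = V_mid × R4/(R3+R4) = 3.732 × 93700/96090 = 3.64 V.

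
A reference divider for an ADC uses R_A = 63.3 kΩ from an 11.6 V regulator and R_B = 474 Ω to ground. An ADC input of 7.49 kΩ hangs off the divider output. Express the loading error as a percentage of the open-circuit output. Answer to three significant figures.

The divider's output (Thévenin) resistance is R_A‖R_B = 470.5 Ω.
Fractional drop under load = R_th/(R_th + R_L) = 470.5 / (470.5 + 7490) = 0.05910.
So the output falls by 5.91 %.

5.91 %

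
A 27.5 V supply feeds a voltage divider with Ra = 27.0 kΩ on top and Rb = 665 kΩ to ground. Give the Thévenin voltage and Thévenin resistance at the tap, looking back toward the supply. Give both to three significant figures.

V_th = 26.4 V, R_th = 25.9 kΩ

V_th is the open-circuit tap voltage: 27.5 × 665/(27.0 + 665) = 26.4 V.
With the supply zeroed, Ra and Rb appear in parallel from the tap: R_th = Ra‖Rb = (27.0 × 665)/692.0 = 25.9 kΩ.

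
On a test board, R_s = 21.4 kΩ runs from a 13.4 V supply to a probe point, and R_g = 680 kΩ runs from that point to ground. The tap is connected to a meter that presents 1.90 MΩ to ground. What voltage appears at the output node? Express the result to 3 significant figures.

The load sits in parallel with R_g: R_g‖R_L = (680 × 1900) / (680 + 1900) = 500.8 kΩ.
V_out = 13.4 × 500.8 / (21.4 + 500.8) = 13.4 × 500.8/522.2 = 12.9 V.

V_out ≈ 12.9 V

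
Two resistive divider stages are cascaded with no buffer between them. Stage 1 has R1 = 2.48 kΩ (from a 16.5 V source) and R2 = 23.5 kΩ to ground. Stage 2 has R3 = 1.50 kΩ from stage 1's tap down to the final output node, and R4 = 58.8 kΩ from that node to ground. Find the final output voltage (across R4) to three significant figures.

Stage 2 presents R3+R4 = 60.30 kΩ as a load on stage 1's tap.
Stage 1's lower leg becomes R2‖(R3+R4) = 16.91 kΩ, so V_mid = 16.5 × 16.91/19.39 = 14.39 V.
Stage 2 is itself unloaded: V_out = V_mid × R4/(R3+R4) = 14.39 × 58.8/60.30 = 14.0 V.

V_out ≈ 14.0 V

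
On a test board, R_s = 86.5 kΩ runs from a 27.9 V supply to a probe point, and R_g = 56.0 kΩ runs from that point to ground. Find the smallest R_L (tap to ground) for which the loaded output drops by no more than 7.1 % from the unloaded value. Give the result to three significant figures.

Output resistance R_th = R_s‖R_g = (86.5 × 56.0)/142.5 = 33.99 kΩ.
The fractional drop is R_th/(R_th + R_L); requiring this ≤ 0.0710 gives R_L ≥ R_th(1/0.0710 − 1) = 33.99 × 13.08 = 445 kΩ.

R_L(min) ≈ 445 kΩ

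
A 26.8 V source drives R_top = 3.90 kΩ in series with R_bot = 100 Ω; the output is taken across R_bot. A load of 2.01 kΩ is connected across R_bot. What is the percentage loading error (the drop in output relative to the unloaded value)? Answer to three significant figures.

The divider's output (Thévenin) resistance is R_top‖R_bot = 97.50 Ω.
Fractional drop under load = R_th/(R_th + R_L) = 97.50 / (97.50 + 2010) = 0.04626.
So the output falls by 4.63 %.

4.63 %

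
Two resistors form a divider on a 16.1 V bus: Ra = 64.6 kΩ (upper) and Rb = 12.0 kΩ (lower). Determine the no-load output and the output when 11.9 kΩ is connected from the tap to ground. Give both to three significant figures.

Unloaded: 2.52 V; loaded: 1.36 V

Open-circuit: V = 16.1 × 12.0/(64.6 + 12.0) = 2.52 V.
With the load, Rb becomes Rb‖R_L = 5.975 kΩ, so V = 16.1 × 5.975/70.57 = 1.36 V.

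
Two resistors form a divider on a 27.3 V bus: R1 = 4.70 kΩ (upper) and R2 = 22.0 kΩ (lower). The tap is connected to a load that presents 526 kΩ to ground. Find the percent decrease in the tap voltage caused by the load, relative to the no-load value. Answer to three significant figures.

The divider's output (Thévenin) resistance is R1‖R2 = 3.873 kΩ.
Fractional drop under load = R_th/(R_th + R_L) = 3.873 / (3.873 + 526) = 0.007309.
So the output falls by 0.731 %.

0.731 %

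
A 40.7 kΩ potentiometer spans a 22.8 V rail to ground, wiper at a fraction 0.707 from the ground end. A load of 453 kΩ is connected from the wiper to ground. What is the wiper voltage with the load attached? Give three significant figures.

The wiper splits the pot into (1−α)R = 11.93 kΩ above and αR = 28.77 kΩ below.
Lower section ‖ load = 27.06 kΩ.
V_wiper = 22.8 × 27.06/(11.93 + 27.06) = 15.8 V.

V ≈ 15.8 V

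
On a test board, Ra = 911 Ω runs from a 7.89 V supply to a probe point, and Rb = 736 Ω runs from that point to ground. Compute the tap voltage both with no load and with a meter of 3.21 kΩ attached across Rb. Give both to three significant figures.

Unloaded: 3.53 V; loaded: 3.13 V

Open-circuit: V = 7.89 × 736/(911 + 736) = 3.53 V.
With the load, Rb becomes Rb‖R_L = 598.7 Ω, so V = 7.89 × 598.7/1510 = 3.13 V.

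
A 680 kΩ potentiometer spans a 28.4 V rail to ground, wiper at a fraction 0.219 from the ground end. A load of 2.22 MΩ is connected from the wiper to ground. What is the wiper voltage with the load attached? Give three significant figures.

V ≈ 5.91 V

The wiper splits the pot into (1−α)R = 531.1 kΩ above and αR = 148.9 kΩ below.
Lower section ‖ load = 139.6 kΩ.
V_wiper = 28.4 × 139.6/(531.1 + 139.6) = 5.91 V.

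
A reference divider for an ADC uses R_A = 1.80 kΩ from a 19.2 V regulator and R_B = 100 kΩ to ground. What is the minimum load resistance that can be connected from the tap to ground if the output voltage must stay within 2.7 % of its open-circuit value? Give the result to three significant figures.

Output resistance R_th = R_A‖R_B = (1.80 × 100)/101.8 = 1.768 kΩ.
The fractional drop is R_th/(R_th + R_L); requiring this ≤ 0.0270 gives R_L ≥ R_th(1/0.0270 − 1) = 1.768 × 36.04 = 63.7 kΩ.

R_L(min) ≈ 63.7 kΩ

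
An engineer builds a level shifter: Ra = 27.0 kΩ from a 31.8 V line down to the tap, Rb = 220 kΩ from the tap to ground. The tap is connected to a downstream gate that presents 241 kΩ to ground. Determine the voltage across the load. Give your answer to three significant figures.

V_out ≈ 25.8 V

The load sits in parallel with Rb: Rb‖R_L = (220 × 241) / (220 + 241) = 115.0 kΩ.
V_out = 31.8 × 115.0 / (27.0 + 115.0) = 31.8 × 115.0/142.0 = 25.8 V.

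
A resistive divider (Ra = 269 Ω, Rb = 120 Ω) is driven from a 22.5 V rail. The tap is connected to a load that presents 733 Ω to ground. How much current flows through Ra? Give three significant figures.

I ≈ 60.5 mA

Rb‖R_L = 103.1 Ω, so the source sees Ra + Rb‖R_L = 372.1 Ω.
I = 22.5 V / 372.1 Ω = 60.5 mA.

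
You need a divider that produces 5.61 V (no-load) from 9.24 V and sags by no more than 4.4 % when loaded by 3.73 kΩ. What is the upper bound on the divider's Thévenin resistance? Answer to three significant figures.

Loading drop = R_th/(R_th + R_L) ≤ 0.0440, so R_th ≤ R_L · ε/(1−ε) = 3.73 kΩ × 0.0440/0.9560 = 172 Ω.
(Any R1, R2 with R2/(R1+R2) = 0.607 and R1‖R2 ≤ 172 Ω will meet the spec.)

R_th ≤ 172 Ω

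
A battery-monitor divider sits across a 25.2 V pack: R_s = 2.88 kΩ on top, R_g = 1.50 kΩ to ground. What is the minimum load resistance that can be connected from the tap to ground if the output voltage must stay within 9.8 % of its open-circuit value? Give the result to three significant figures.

Output resistance R_th = R_s‖R_g = (2880 × 1500)/4380 = 986.3 Ω.
The fractional drop is R_th/(R_th + R_L); requiring this ≤ 0.0980 gives R_L ≥ R_th(1/0.0980 − 1) = 986.3 × 9.204 = 9.08 kΩ.

R_L(min) ≈ 9.08 kΩ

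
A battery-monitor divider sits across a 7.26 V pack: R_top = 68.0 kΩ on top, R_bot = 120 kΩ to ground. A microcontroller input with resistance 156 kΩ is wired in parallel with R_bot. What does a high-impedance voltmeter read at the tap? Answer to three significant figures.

V_out ≈ 3.63 V

The load sits in parallel with R_bot: R_bot‖R_L = (120 × 156) / (120 + 156) = 67.83 kΩ.
V_out = 7.26 × 67.83 / (68.0 + 67.83) = 7.26 × 67.83/135.8 = 3.63 V.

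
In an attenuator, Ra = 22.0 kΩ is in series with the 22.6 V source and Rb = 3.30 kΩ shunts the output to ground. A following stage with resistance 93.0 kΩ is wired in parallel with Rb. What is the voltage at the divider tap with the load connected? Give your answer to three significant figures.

The load sits in parallel with Rb: Rb‖R_L = (3.30 × 93.0) / (3.30 + 93.0) = 3.187 kΩ.
V_out = 22.6 × 3.187 / (22.0 + 3.187) = 22.6 × 3.187/25.19 = 2.86 V.
(Unloaded it would have been 2.95 V.)

V_out ≈ 2.86 V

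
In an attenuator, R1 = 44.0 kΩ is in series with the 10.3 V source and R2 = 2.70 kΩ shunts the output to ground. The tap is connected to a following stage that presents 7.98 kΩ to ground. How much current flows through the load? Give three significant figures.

R2‖R_L = 2.017 kΩ; V_out = 10.3 × 2.017/46.02 = 0.4516 V.
I_L = V_out / R_L = 0.4516 / 7.98 kΩ = 0.0566 mA.

I_L ≈ 0.0566 mA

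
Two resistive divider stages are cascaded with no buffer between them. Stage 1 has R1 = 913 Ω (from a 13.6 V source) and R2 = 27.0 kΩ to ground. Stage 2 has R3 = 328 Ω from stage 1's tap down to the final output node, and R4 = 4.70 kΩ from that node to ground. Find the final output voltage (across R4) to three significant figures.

V_out ≈ 10.5 V

Stage 2 presents R3+R4 = 5028 Ω as a load on stage 1's tap.
Stage 1's lower leg becomes R2‖(R3+R4) = 4239 Ω, so V_mid = 13.6 × 4239/5152 = 11.19 V.
Stage 2 is itself unloaded: V_out = V_mid × R4/(R3+R4) = 11.19 × 4700/5028 = 10.5 V.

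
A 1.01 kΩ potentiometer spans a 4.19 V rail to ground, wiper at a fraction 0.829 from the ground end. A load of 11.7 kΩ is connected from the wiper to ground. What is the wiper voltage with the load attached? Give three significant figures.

V ≈ 3.43 V

The wiper splits the pot into (1−α)R = 172.7 Ω above and αR = 837.3 Ω below.
Lower section ‖ load = 781.4 Ω.
V_wiper = 4.19 × 781.4/(172.7 + 781.4) = 3.43 V.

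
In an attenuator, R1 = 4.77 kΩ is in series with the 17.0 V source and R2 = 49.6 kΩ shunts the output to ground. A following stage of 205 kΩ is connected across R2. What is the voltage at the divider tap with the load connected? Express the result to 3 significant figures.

The load sits in parallel with R2: R2‖R_L = (49.6 × 205) / (49.6 + 205) = 39.94 kΩ.
V_out = 17.0 × 39.94 / (4.77 + 39.94) = 17.0 × 39.94/44.71 = 15.2 V.
(Unloaded it would have been 15.5 V.)

V_out ≈ 15.2 V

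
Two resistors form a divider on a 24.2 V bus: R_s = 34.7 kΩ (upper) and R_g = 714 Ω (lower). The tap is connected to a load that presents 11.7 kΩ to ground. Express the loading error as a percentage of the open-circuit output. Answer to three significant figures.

The divider's output (Thévenin) resistance is R_s‖R_g = 699.6 Ω.
Fractional drop under load = R_th/(R_th + R_L) = 699.6 / (699.6 + 11700) = 0.05642.
So the output falls by 5.64 %.

5.64 %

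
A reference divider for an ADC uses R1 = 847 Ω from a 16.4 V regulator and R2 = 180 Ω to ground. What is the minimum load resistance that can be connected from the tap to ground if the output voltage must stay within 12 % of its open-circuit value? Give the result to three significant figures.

R_L(min) ≈ 1.09 kΩ

Output resistance R_th = R1‖R2 = (847 × 180)/1027 = 148.5 Ω.
The fractional drop is R_th/(R_th + R_L); requiring this ≤ 0.120 gives R_L ≥ R_th(1/0.120 − 1) = 148.5 × 7.333 = 1.09 kΩ.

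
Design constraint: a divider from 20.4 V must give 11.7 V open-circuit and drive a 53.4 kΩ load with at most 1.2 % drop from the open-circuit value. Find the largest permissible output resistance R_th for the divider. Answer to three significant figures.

R_th ≤ 649 Ω

Loading drop = R_th/(R_th + R_L) ≤ 0.0120, so R_th ≤ R_L · ε/(1−ε) = 53.4 kΩ × 0.0120/0.9880 = 649 Ω.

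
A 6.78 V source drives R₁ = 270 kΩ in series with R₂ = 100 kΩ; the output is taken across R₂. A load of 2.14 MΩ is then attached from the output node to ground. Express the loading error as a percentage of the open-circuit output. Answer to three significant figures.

The divider's output (Thévenin) resistance is R₁‖R₂ = 72.97 kΩ.
Fractional drop under load = R_th/(R_th + R_L) = 72.97 / (72.97 + 2140) = 0.03298.
So the output falls by 3.30 %.

3.30 %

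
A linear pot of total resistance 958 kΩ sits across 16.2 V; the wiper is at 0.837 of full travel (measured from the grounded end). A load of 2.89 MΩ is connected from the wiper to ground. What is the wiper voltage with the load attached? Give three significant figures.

The wiper splits the pot into (1−α)R = 156.2 kΩ above and αR = 801.8 kΩ below.
Lower section ‖ load = 627.7 kΩ.
V_wiper = 16.2 × 627.7/(156.2 + 627.7) = 13.0 V.

V ≈ 13.0 V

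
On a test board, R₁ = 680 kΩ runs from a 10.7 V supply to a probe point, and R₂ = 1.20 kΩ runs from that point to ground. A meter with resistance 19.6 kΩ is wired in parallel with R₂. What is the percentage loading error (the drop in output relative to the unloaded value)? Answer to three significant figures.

The divider's output (Thévenin) resistance is R₁‖R₂ = 1.198 kΩ.
Fractional drop under load = R_th/(R_th + R_L) = 1.198 / (1.198 + 19.6) = 0.05760.
So the output falls by 5.76 %.

5.76 %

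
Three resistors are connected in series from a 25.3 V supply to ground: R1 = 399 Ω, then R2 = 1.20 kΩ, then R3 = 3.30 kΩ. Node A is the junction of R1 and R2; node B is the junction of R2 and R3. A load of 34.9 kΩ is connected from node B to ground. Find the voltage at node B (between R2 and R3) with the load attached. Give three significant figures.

At node B, R3 is in parallel with the load: R3‖R_L = 3015 Ω.
Below node A the resistance is R2 + (R3‖R_L) = 4215 Ω, so V_A = 25.3 × 4215/4614 = 23.11 V.
Then V_B = V_A × (R3‖R_L)/(R2 + R3‖R_L) = 23.11 × 3015/4215 = 16.5 V.

V ≈ 16.5 V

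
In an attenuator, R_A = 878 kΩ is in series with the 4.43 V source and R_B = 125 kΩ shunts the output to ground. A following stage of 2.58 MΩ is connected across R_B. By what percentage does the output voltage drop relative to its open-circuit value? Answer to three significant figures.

4.07 %

The divider's output (Thévenin) resistance is R_A‖R_B = 109.4 kΩ.
Fractional drop under load = R_th/(R_th + R_L) = 109.4 / (109.4 + 2580) = 0.04069.
So the output falls by 4.07 %.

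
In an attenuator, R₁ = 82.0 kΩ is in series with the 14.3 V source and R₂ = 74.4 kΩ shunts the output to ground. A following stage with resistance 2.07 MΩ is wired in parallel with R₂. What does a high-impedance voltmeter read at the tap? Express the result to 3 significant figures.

The load sits in parallel with R₂: R₂‖R_L = (74.4 × 2070) / (74.4 + 2070) = 71.82 kΩ.
V_out = 14.3 × 71.82 / (82.0 + 71.82) = 14.3 × 71.82/153.8 = 6.68 V.
(Unloaded it would have been 6.80 V.)

V_out ≈ 6.68 V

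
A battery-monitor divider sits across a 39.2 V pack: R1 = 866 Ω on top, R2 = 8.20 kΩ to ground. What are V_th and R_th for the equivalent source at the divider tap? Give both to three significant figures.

V_th = 35.5 V, R_th = 783 Ω

V_th is the open-circuit tap voltage: 39.2 × 8200/(866 + 8200) = 35.5 V.
With the supply zeroed, R1 and R2 appear in parallel from the tap: R_th = R1‖R2 = (866 × 8200)/9066 = 783 Ω.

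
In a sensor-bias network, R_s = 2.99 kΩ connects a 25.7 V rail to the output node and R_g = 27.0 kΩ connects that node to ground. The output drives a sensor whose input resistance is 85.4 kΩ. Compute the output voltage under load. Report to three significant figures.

The load sits in parallel with R_g: R_g‖R_L = (27.0 × 85.4) / (27.0 + 85.4) = 20.51 kΩ.
V_out = 25.7 × 20.51 / (2.99 + 20.51) = 25.7 × 20.51/23.50 = 22.4 V.

V_out ≈ 22.4 V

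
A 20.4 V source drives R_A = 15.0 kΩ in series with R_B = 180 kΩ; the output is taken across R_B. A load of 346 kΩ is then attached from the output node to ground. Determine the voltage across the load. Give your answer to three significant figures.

The load sits in parallel with R_B: R_B‖R_L = (180 × 346) / (180 + 346) = 118.4 kΩ.
V_out = 20.4 × 118.4 / (15.0 + 118.4) = 20.4 × 118.4/133.4 = 18.1 V.

V_out ≈ 18.1 V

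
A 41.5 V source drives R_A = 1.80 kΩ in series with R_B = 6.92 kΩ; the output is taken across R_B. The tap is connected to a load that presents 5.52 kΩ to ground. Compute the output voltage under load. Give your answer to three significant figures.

V_out ≈ 26.2 V

The load sits in parallel with R_B: R_B‖R_L = (6.92 × 5.52) / (6.92 + 5.52) = 3.071 kΩ.
V_out = 41.5 × 3.071 / (1.80 + 3.071) = 41.5 × 3.071/4.871 = 26.2 V.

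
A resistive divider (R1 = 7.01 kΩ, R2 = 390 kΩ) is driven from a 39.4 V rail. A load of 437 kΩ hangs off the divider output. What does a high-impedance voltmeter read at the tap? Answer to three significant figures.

The load sits in parallel with R2: R2‖R_L = (390 × 437) / (390 + 437) = 206.1 kΩ.
V_out = 39.4 × 206.1 / (7.01 + 206.1) = 39.4 × 206.1/213.1 = 38.1 V.

V_out ≈ 38.1 V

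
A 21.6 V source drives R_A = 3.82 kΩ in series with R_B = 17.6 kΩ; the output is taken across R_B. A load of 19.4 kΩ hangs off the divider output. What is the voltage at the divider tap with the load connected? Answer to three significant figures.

V_out ≈ 15.3 V

The load sits in parallel with R_B: R_B‖R_L = (17.6 × 19.4) / (17.6 + 19.4) = 9.228 kΩ.
V_out = 21.6 × 9.228 / (3.82 + 9.228) = 21.6 × 9.228/13.05 = 15.3 V.
(Unloaded it would have been 17.7 V.)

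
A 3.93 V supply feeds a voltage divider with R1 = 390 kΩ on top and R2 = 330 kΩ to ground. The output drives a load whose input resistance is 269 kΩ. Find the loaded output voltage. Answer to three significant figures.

The load sits in parallel with R2: R2‖R_L = (330 × 269) / (330 + 269) = 148.2 kΩ.
V_out = 3.93 × 148.2 / (390 + 148.2) = 3.93 × 148.2/538.2 = 1.08 V.

V_out ≈ 1.08 V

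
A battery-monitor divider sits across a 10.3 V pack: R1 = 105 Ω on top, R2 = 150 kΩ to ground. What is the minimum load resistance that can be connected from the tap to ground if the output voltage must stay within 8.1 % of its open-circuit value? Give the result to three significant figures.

Output resistance R_th = R1‖R2 = (105 × 150000)/150100 = 104.9 Ω.
The fractional drop is R_th/(R_th + R_L); requiring this ≤ 0.0810 gives R_L ≥ R_th(1/0.0810 − 1) = 104.9 × 11.35 = 1.19 kΩ.

R_L(min) ≈ 1.19 kΩ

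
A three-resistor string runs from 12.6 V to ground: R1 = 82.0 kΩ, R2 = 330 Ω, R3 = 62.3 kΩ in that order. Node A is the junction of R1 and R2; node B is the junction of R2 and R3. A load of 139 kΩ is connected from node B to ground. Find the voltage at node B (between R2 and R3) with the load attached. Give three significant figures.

At node B, R3 is in parallel with the load: R3‖R_L = 43020 Ω.
Below node A the resistance is R2 + (R3‖R_L) = 43350 Ω, so V_A = 12.6 × 43350/125300 = 4.357 V.
Then V_B = V_A × (R3‖R_L)/(R2 + R3‖R_L) = 4.357 × 43020/43350 = 4.32 V.

V ≈ 4.32 V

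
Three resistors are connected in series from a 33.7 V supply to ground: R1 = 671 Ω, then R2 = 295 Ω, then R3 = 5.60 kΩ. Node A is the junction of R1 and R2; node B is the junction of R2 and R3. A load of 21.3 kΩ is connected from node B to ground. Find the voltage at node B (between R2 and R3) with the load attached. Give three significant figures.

At node B, R3 is in parallel with the load: R3‖R_L = 4434 Ω.
Below node A the resistance is R2 + (R3‖R_L) = 4729 Ω, so V_A = 33.7 × 4729/5400 = 29.51 V.
Then V_B = V_A × (R3‖R_L)/(R2 + R3‖R_L) = 29.51 × 4434/4729 = 27.7 V.

V ≈ 27.7 V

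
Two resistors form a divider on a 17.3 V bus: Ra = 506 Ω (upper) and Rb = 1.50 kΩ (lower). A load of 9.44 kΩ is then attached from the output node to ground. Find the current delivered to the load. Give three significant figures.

Rb‖R_L = 1294 Ω; V_out = 17.3 × 1294/1800 = 12.44 V.
I_L = V_out / R_L = 12.44 / 9.44 kΩ = 1.32 mA.

I_L ≈ 1.32 mA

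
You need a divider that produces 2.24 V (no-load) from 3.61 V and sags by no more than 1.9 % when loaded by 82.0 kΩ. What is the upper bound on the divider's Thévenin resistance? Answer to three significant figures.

Loading drop = R_th/(R_th + R_L) ≤ 0.0190, so R_th ≤ R_L · ε/(1−ε) = 82.0 kΩ × 0.0190/0.9810 = 1.59 kΩ.

R_th ≤ 1.59 kΩ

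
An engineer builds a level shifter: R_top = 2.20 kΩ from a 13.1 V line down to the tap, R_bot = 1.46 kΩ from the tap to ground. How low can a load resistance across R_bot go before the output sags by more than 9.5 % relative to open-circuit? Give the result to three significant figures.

Output resistance R_th = R_top‖R_bot = (2200 × 1460)/3660 = 877.6 Ω.
The fractional drop is R_th/(R_th + R_L); requiring this ≤ 0.0950 gives R_L ≥ R_th(1/0.0950 − 1) = 877.6 × 9.526 = 8.36 kΩ.

R_L(min) ≈ 8.36 kΩ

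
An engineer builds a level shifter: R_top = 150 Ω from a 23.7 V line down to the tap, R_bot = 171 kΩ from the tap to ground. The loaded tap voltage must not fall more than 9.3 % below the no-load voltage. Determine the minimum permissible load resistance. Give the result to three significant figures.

R_L(min) ≈ 1.46 kΩ

Output resistance R_th = R_top‖R_bot = (150 × 171000)/171200 = 149.9 Ω.
The fractional drop is R_th/(R_th + R_L); requiring this ≤ 0.0930 gives R_L ≥ R_th(1/0.0930 − 1) = 149.9 × 9.753 = 1.46 kΩ.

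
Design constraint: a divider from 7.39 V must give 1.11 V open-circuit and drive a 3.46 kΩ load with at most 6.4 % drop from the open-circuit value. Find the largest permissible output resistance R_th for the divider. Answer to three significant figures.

Loading drop = R_th/(R_th + R_L) ≤ 0.0640, so R_th ≤ R_L · ε/(1−ε) = 3.46 kΩ × 0.0640/0.9360 = 237 Ω.
(Any R1, R2 with R2/(R1+R2) = 0.150 and R1‖R2 ≤ 237 Ω will meet the spec.)

R_th ≤ 237 Ω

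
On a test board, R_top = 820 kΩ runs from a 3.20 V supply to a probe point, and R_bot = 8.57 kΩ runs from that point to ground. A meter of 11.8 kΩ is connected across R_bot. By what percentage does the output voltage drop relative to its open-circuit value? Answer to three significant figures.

The divider's output (Thévenin) resistance is R_top‖R_bot = 8.481 kΩ.
Fractional drop under load = R_th/(R_th + R_L) = 8.481 / (8.481 + 11.8) = 0.4182.
So the output falls by 41.8 %.

41.8 %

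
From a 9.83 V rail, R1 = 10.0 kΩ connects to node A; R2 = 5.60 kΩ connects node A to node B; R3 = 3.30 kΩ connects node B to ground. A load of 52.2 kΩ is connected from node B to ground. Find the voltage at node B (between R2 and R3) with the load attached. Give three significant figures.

At node B, R3 is in parallel with the load: R3‖R_L = 3.104 kΩ.
Below node A the resistance is R2 + (R3‖R_L) = 8.704 kΩ, so V_A = 9.83 × 8.704/18.70 = 4.574 V.
Then V_B = V_A × (R3‖R_L)/(R2 + R3‖R_L) = 4.574 × 3.104/8.704 = 1.63 V.

V ≈ 1.63 V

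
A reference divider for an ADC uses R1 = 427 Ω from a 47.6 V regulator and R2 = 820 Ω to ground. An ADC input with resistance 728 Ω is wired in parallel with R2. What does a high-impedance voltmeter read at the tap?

The load sits in parallel with R2: R2‖R_L = (820 × 728) / (820 + 728) = 385.6 Ω.
V_out = 47.6 × 385.6 / (427 + 385.6) = 47.6 × 385.6/812.6 = 22.6 V.
(Unloaded it would have been 31.3 V.)

V_out ≈ 22.6 V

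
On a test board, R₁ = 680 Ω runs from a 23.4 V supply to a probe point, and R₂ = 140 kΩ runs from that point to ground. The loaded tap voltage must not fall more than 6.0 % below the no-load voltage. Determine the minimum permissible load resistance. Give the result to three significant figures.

Output resistance R_th = R₁‖R₂ = (680 × 140000)/140700 = 676.7 Ω.
The fractional drop is R_th/(R_th + R_L); requiring this ≤ 0.0600 gives R_L ≥ R_th(1/0.0600 − 1) = 676.7 × 15.67 = 10.6 kΩ.

R_L(min) ≈ 10.6 kΩ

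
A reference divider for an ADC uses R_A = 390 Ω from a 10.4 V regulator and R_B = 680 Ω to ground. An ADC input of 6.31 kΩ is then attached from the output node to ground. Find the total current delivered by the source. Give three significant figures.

R_B‖R_L = 613.8 Ω, so the source sees R_A + R_B‖R_L = 1004 Ω.
I = 10.4 V / 1004 Ω = 10.4 mA.

I ≈ 10.4 mA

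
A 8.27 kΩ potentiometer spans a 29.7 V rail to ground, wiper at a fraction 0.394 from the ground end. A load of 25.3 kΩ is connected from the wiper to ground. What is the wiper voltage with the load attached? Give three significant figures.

V ≈ 10.9 V

The wiper splits the pot into (1−α)R = 5.012 kΩ above and αR = 3.258 kΩ below.
Lower section ‖ load = 2.887 kΩ.
V_wiper = 29.7 × 2.887/(5.012 + 2.887) = 10.9 V.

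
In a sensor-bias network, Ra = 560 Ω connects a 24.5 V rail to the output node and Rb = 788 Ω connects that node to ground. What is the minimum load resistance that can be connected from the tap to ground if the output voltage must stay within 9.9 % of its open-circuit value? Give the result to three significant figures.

R_L(min) ≈ 2.98 kΩ

Output resistance R_th = Ra‖Rb = (560 × 788)/1348 = 327.4 Ω.
The fractional drop is R_th/(R_th + R_L); requiring this ≤ 0.0990 gives R_L ≥ R_th(1/0.0990 − 1) = 327.4 × 9.101 = 2.98 kΩ.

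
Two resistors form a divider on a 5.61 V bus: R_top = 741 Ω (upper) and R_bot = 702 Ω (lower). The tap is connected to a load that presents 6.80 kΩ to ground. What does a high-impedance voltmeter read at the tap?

V_out ≈ 2.59 V

The load sits in parallel with R_bot: R_bot‖R_L = (702 × 6800) / (702 + 6800) = 636.3 Ω.
V_out = 5.61 × 636.3 / (741 + 636.3) = 5.61 × 636.3/1377 = 2.59 V.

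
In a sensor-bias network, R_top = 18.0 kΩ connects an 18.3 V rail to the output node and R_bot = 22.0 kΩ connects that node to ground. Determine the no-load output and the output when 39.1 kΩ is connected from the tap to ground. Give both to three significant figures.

Open-circuit: V = 18.3 × 22.0/(18.0 + 22.0) = 10.1 V.
With the load, R_bot becomes R_bot‖R_L = 14.08 kΩ, so V = 18.3 × 14.08/32.08 = 8.03 V.

Unloaded: 10.1 V; loaded: 8.03 V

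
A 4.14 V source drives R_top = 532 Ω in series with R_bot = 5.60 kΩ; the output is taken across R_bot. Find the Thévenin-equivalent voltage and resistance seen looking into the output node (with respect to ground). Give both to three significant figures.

V_th = 3.78 V, R_th = 486 Ω

V_th is the open-circuit tap voltage: 4.14 × 5600/(532 + 5600) = 3.78 V.
With the supply zeroed, R_top and R_bot appear in parallel from the tap: R_th = R_top‖R_bot = (532 × 5600)/6132 = 486 Ω.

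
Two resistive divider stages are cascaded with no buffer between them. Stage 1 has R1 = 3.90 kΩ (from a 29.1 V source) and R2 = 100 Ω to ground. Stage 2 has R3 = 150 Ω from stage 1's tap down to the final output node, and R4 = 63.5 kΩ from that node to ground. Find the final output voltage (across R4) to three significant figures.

V_out ≈ 0.725 V

Stage 2 presents R3+R4 = 63650 Ω as a load on stage 1's tap.
Stage 1's lower leg becomes R2‖(R3+R4) = 99.84 Ω, so V_mid = 29.1 × 99.84/4000 = 0.7264 V.
Stage 2 is itself unloaded: V_out = V_mid × R4/(R3+R4) = 0.7264 × 63500/63650 = 0.725 V.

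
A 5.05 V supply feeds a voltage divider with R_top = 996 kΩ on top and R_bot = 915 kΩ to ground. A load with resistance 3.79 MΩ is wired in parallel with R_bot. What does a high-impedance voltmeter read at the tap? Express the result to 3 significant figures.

V_out ≈ 2.15 V

The load sits in parallel with R_bot: R_bot‖R_L = (915 × 3790) / (915 + 3790) = 737.1 kΩ.
V_out = 5.05 × 737.1 / (996 + 737.1) = 5.05 × 737.1/1733 = 2.15 V.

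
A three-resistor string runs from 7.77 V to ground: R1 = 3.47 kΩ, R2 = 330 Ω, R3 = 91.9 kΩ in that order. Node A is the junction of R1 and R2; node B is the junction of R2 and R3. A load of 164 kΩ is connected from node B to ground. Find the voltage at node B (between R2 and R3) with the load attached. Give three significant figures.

V ≈ 7.30 V

At node B, R3 is in parallel with the load: R3‖R_L = 58900 Ω.
Below node A the resistance is R2 + (R3‖R_L) = 59230 Ω, so V_A = 7.77 × 59230/62700 = 7.340 V.
Then V_B = V_A × (R3‖R_L)/(R2 + R3‖R_L) = 7.340 × 58900/59230 = 7.30 V.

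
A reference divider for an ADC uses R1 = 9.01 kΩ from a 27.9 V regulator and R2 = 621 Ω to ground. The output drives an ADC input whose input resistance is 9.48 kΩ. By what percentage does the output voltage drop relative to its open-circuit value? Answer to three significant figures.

The divider's output (Thévenin) resistance is R1‖R2 = 581.0 Ω.
Fractional drop under load = R_th/(R_th + R_L) = 581.0 / (581.0 + 9480) = 0.05774.
So the output falls by 5.77 %.

5.77 %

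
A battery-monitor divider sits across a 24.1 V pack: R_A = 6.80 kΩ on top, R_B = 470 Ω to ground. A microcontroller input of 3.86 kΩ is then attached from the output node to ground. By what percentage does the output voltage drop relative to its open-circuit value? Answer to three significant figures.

Unloaded V = 24.1 × 470/7270 = 1.5580 V.
Loaded: R_B‖R_L = 419.0 Ω, giving V = 24.1 × 419.0/7219 = 1.3987 V.
Drop = (1.5580 − 1.3987) / 1.5580 = 10.2 %.

10.2 %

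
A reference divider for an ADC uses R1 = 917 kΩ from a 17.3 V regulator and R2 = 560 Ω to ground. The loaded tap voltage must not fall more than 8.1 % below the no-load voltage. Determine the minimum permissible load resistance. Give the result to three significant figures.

Output resistance R_th = R1‖R2 = (917000 × 560)/917600 = 559.7 Ω.
The fractional drop is R_th/(R_th + R_L); requiring this ≤ 0.0810 gives R_L ≥ R_th(1/0.0810 − 1) = 559.7 × 11.35 = 6.35 kΩ.

R_L(min) ≈ 6.35 kΩ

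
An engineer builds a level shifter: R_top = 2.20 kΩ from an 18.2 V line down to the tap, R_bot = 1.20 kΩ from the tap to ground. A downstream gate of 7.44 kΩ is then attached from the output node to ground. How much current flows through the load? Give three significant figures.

R_bot‖R_L = 1.033 kΩ; V_out = 18.2 × 1.033/3.233 = 5.816 V.
I_L = V_out / R_L = 5.816 / 7.44 kΩ = 0.782 mA.

I_L ≈ 0.782 mA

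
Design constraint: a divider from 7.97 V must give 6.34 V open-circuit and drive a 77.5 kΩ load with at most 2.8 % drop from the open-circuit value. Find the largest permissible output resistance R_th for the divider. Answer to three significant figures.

R_th ≤ 2.23 kΩ

Loading drop = R_th/(R_th + R_L) ≤ 0.0280, so R_th ≤ R_L · ε/(1−ε) = 77.5 kΩ × 0.0280/0.9720 = 2.23 kΩ.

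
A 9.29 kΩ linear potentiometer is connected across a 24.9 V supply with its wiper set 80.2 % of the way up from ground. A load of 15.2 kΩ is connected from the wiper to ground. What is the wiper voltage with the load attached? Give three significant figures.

The wiper splits the pot into (1−α)R = 1.839 kΩ above and αR = 7.451 kΩ below.
Lower section ‖ load = 5.000 kΩ.
V_wiper = 24.9 × 5.000/(1.839 + 5.000) = 18.2 V.

V ≈ 18.2 V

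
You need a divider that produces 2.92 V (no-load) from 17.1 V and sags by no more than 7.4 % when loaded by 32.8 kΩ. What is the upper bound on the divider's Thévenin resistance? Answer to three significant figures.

Loading drop = R_th/(R_th + R_L) ≤ 0.0740, so R_th ≤ R_L · ε/(1−ε) = 32.8 kΩ × 0.0740/0.9260 = 2.62 kΩ.
(Any R1, R2 with R2/(R1+R2) = 0.171 and R1‖R2 ≤ 2.62 kΩ will meet the spec.)

R_th ≤ 2.62 kΩ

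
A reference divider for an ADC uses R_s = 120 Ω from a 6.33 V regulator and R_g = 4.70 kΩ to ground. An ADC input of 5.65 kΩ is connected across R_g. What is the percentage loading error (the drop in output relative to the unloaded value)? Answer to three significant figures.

2.03 %

The divider's output (Thévenin) resistance is R_s‖R_g = 117.0 Ω.
Fractional drop under load = R_th/(R_th + R_L) = 117.0 / (117.0 + 5650) = 0.02029.
So the output falls by 2.03 %.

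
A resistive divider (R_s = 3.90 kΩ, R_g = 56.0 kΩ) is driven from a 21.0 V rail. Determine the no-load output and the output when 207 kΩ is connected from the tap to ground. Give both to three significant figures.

Open-circuit: V = 21.0 × 56.0/(3.90 + 56.0) = 19.6 V.
With the load, R_g becomes R_g‖R_L = 44.08 kΩ, so V = 21.0 × 44.08/47.98 = 19.3 V.

Unloaded: 19.6 V; loaded: 19.3 V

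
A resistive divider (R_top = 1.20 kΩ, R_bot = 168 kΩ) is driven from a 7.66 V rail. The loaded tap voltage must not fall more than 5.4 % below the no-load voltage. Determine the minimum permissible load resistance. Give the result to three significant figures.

Output resistance R_th = R_top‖R_bot = (1.20 × 168)/169.2 = 1.191 kΩ.
The fractional drop is R_th/(R_th + R_L); requiring this ≤ 0.0540 gives R_L ≥ R_th(1/0.0540 − 1) = 1.191 × 17.52 = 20.9 kΩ.

R_L(min) ≈ 20.9 kΩ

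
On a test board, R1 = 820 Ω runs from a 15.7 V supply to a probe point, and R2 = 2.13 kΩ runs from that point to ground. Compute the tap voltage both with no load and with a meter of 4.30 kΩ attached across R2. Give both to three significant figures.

Unloaded: 11.3 V; loaded: 9.96 V

Open-circuit: V = 15.7 × 2130/(820 + 2130) = 11.3 V.
With the load, R2 becomes R2‖R_L = 1424 Ω, so V = 15.7 × 1424/2244 = 9.96 V.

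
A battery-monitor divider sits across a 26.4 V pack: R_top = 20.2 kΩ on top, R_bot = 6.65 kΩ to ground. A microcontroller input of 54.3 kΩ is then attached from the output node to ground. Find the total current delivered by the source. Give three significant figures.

I ≈ 1.01 mA

R_bot‖R_L = 5.924 kΩ, so the source sees R_top + R_bot‖R_L = 26.12 kΩ.
I = 26.4 V / 26.12 kΩ = 1.01 mA.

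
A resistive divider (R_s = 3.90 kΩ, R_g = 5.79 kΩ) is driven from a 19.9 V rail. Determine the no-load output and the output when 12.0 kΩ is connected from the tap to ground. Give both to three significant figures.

Open-circuit: V = 19.9 × 5.79/(3.90 + 5.79) = 11.9 V.
With the load, R_g becomes R_g‖R_L = 3.906 kΩ, so V = 19.9 × 3.906/7.806 = 9.96 V.

Unloaded: 11.9 V; loaded: 9.96 V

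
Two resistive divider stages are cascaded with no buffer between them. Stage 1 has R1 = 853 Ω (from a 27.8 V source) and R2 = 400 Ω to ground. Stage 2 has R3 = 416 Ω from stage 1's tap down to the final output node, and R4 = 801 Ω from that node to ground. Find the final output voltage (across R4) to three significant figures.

V_out ≈ 4.77 V

Stage 2 presents R3+R4 = 1217 Ω as a load on stage 1's tap.
Stage 1's lower leg becomes R2‖(R3+R4) = 301.1 Ω, so V_mid = 27.8 × 301.1/1154 = 7.252 V.
Stage 2 is itself unloaded: V_out = V_mid × R4/(R3+R4) = 7.252 × 801/1217 = 4.77 V.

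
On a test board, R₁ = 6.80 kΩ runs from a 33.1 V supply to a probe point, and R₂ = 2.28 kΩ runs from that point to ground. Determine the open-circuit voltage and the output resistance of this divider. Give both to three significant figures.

V_th = 8.31 V, R_th = 1.71 kΩ

V_th is the open-circuit tap voltage: 33.1 × 2.28/(6.80 + 2.28) = 8.31 V.
With the supply zeroed, R₁ and R₂ appear in parallel from the tap: R_th = R₁‖R₂ = (6.80 × 2.28)/9.080 = 1.71 kΩ.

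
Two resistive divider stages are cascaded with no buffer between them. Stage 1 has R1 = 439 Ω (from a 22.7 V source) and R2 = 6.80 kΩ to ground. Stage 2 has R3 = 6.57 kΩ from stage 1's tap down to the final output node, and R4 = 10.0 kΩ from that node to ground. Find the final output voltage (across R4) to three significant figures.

Stage 2 presents R3+R4 = 16570 Ω as a load on stage 1's tap.
Stage 1's lower leg becomes R2‖(R3+R4) = 4821 Ω, so V_mid = 22.7 × 4821/5260 = 20.81 V.
Stage 2 is itself unloaded: V_out = V_mid × R4/(R3+R4) = 20.81 × 10000/16570 = 12.6 V.

V_out ≈ 12.6 V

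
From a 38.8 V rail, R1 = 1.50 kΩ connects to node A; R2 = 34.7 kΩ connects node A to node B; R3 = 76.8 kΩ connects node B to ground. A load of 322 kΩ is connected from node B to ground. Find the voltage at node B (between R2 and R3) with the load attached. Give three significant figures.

V ≈ 24.5 V

At node B, R3 is in parallel with the load: R3‖R_L = 62.01 kΩ.
Below node A the resistance is R2 + (R3‖R_L) = 96.71 kΩ, so V_A = 38.8 × 96.71/98.21 = 38.21 V.
Then V_B = V_A × (R3‖R_L)/(R2 + R3‖R_L) = 38.21 × 62.01/96.71 = 24.5 V.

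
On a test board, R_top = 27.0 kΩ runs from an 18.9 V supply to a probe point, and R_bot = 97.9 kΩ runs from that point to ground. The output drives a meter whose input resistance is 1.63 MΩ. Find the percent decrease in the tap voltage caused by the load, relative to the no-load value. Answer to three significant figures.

The divider's output (Thévenin) resistance is R_top‖R_bot = 21.16 kΩ.
Fractional drop under load = R_th/(R_th + R_L) = 21.16 / (21.16 + 1630) = 0.01282.
So the output falls by 1.28 %.

1.28 %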